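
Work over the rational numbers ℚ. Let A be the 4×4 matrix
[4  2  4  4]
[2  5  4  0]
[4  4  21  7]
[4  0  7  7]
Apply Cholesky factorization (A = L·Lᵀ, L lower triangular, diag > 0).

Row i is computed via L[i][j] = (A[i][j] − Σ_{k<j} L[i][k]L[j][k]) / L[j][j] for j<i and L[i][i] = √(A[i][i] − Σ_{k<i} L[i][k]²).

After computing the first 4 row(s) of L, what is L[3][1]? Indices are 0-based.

Step 1: L[0][0] = √(4) = 2.
  L[1][0] = (2) / L[0][0] = 1.
Step 2: L[1][1] = √(4) = 2.
  L[2][0] = (4) / L[0][0] = 2.
  L[2][1] = (2) / L[1][1] = 1.
Step 3: L[2][2] = √(16) = 4.
  L[3][0] = (4) / L[0][0] = 2.
  L[3][1] = (-2) / L[1][1] = -1.
  L[3][2] = (4) / L[2][2] = 1.
Step 4: L[3][3] = √(1) = 1.

L[3][1] = -1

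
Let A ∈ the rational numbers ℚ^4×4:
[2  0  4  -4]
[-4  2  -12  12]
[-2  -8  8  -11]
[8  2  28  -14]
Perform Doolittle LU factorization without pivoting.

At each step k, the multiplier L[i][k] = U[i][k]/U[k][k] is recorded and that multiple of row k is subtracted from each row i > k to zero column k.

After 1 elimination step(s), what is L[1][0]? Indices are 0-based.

Step 1: pivot at (0,0) is 2.
  row1 ← row1 − (-2)·row0  ⇒  L[1][0]=-2, U row1=(0, 2, -4, 4)
  row2 ← row2 − (-1)·row0  ⇒  L[2][0]=-1, U row2=(0, -8, 12, -15)
  row3 ← row3 − (4)·row0  ⇒  L[3][0]=4, U row3=(0, 2, 12, 2)

L[1][0] = -2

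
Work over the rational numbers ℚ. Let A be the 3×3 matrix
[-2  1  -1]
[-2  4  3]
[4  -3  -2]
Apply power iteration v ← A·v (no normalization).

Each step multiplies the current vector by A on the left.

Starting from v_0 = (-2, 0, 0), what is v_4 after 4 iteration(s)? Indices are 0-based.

v_0 = (-2, 0, 0).
v_1 = A·v_0 = (4, 4, -8).
v_2 = A·v_1 = (4, -16, 20).
v_3 = A·v_2 = (-44, -12, 24).
v_4 = A·v_3 = (52, 112, -188).

v_4 = (52, 112, -188)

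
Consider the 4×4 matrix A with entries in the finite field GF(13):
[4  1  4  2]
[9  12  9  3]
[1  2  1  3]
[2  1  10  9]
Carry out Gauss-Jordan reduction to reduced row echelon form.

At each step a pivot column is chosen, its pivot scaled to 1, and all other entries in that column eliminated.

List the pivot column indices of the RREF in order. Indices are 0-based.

[1] R0 /= 4  ⇒  (1, 10, 1, 7)
     R1 -= 9·R0  ⇒  (0, 0, 0, 5)
     R2 -= 1·R0  ⇒  (0, 5, 0, 9)
     R3 -= 2·R0  ⇒  (0, 7, 8, 8)
[2] R1 <-> R2
[2] R1 /= 5  ⇒  (0, 1, 0, 7)
     R0 -= 10·R1  ⇒  (1, 0, 1, 2)
     R3 -= 7·R1  ⇒  (0, 0, 8, 11)
[3] R2 <-> R3
[3] R2 /= 8  ⇒  (0, 0, 1, 3)
     R0 -= 1·R2  ⇒  (1, 0, 0, 12)
[4] R3 /= 5  ⇒  (0, 0, 0, 1)
     R0 -= 12·R3  ⇒  (1, 0, 0, 0)
     R1 -= 7·R3  ⇒  (0, 1, 0, 0)
     R2 -= 3·R3  ⇒  (0, 0, 1, 0)

pivot columns: 0, 1, 2, 3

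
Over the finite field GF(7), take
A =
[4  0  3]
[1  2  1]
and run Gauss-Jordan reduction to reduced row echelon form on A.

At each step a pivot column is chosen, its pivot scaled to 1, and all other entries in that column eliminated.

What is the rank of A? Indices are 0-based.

step 1: normalize row 0 (÷4) = (1, 0, 6)
  row 1: subtract 1×row0 = (0, 2, 2)
step 2: normalize row 1 (÷2) = (0, 1, 1)

rank = 2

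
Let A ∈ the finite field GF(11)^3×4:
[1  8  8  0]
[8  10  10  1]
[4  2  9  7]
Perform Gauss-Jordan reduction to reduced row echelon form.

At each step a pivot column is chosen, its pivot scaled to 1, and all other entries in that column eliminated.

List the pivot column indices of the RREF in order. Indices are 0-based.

pivot columns: 0, 1, 2

step 1: normalize row 0 (÷1) = (1, 8, 8, 0)
  row 1: subtract 8×row0 = (0, 1, 1, 1)
  row 2: subtract 4×row0 = (0, 3, 10, 7)
step 2: normalize row 1 (÷1) = (0, 1, 1, 1)
  row 0: subtract 8×row1 = (1, 0, 0, 3)
  row 2: subtract 3×row1 = (0, 0, 7, 4)
step 3: normalize row 2 (÷7) = (0, 0, 1, 10)
  row 1: subtract 1×row2 = (0, 1, 0, 2)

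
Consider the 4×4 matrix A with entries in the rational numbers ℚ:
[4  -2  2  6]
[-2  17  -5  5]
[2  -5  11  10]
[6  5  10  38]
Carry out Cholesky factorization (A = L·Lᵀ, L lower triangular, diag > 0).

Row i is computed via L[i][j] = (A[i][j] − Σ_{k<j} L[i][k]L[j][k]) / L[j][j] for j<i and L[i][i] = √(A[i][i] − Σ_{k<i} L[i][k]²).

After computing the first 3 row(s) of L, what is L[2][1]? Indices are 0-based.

Step 1: L[0][0] = √(4) = 2.
  L[1][0] = (-2) / L[0][0] = -1.
Step 2: L[1][1] = √(16) = 4.
  L[2][0] = (2) / L[0][0] = 1.
  L[2][1] = (-4) / L[1][1] = -1.
Step 3: L[2][2] = √(9) = 3.

L[2][1] = -1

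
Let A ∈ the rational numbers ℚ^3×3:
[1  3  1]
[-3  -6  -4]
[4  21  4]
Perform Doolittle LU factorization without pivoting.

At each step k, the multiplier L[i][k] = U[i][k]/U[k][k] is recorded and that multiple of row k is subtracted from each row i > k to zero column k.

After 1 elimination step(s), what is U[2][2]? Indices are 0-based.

U[2][2] = 0

[col 0] pivot 1
  R1 -= -3*R0 → (0, 3, -1)  (L[1][0] := -3)
  R2 -= 4*R0 → (0, 9, 0)  (L[2][0] := 4)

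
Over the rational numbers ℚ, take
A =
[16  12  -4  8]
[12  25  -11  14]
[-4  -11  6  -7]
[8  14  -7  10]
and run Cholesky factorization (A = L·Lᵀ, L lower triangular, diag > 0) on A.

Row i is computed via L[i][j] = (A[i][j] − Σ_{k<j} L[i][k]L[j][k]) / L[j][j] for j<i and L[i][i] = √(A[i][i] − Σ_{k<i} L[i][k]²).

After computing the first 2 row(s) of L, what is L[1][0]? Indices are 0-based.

L[1][0] = 3

Step 1: L[0][0] = √(16) = 4.
  L[1][0] = (12) / L[0][0] = 3.
Step 2: L[1][1] = √(16) = 4.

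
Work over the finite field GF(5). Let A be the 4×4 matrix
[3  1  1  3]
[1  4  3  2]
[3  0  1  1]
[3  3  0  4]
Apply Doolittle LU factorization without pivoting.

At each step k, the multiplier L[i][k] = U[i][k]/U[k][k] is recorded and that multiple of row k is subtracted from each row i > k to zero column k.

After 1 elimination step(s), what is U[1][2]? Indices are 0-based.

U[1][2] = 1

k=0: U[0][0]=3
  eliminate (1,0): mult=2, new row 1: (0, 2, 1, 1); set L[1][0]=2
  eliminate (2,0): mult=1, new row 2: (0, 4, 0, 3); set L[2][0]=1
  eliminate (3,0): mult=1, new row 3: (0, 2, 4, 1); set L[3][0]=1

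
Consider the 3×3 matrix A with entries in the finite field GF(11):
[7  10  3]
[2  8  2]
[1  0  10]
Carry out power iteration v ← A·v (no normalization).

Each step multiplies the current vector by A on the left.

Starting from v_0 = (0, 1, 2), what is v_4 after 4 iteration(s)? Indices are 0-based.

v_0 = (0, 1, 2).
v_1 = A·v_0 = (5, 1, 9).
v_2 = A·v_1 = (6, 3, 7).
v_3 = A·v_2 = (5, 6, 10).
v_4 = A·v_3 = (4, 1, 6).

v_4 = (4, 1, 6)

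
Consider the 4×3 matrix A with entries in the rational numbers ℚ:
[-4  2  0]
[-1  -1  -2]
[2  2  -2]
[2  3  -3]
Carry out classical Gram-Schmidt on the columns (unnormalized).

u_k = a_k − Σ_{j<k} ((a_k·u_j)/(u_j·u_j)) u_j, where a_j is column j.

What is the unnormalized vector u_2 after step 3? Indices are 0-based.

Step 1: u_0 = a_0 = (-4, -1, 2, 2).
Step 2: u_1 = a_1 − (3/25)·u_0 = (62/25, -22/25, 44/25, 69/25).
Step 3: u_2 = a_2 − (-8/25)·u_0 − (-251/441)·u_1 = (58/441, -1244/441, -158/441, -116/147).

u_2 = (58/441, -1244/441, -158/441, -116/147)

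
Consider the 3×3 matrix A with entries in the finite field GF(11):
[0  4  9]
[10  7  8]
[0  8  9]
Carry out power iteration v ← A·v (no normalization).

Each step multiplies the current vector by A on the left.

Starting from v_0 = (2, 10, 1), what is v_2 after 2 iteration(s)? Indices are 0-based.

v_2 = (5, 7, 1)

v_0 = (2, 10, 1).
v_1 = A·v_0 = (5, 10, 1).
v_2 = A·v_1 = (5, 7, 1).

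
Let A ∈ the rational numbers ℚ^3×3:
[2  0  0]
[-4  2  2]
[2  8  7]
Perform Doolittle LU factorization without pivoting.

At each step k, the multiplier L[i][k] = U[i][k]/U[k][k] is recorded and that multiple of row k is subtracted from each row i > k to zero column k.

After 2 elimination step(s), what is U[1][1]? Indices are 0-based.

U[1][1] = 2

k=0: U[0][0]=2
  eliminate (1,0): mult=-2, new row 1: (0, 2, 2); set L[1][0]=-2
  eliminate (2,0): mult=1, new row 2: (0, 8, 7); set L[2][0]=1
k=1: U[1][1]=2
  eliminate (2,1): mult=4, new row 2: (0, 0, -1); set L[2][1]=4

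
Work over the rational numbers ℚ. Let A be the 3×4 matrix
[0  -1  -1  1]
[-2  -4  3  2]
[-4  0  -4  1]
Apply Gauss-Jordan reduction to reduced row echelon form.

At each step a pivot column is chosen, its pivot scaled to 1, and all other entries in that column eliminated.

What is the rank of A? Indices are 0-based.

rank = 3

[1] R0 <-> R1
[1] R0 /= -2  ⇒  (1, 2, -3/2, -1)
     R2 -= -4·R0  ⇒  (0, 8, -10, -3)
[2] R1 /= -1  ⇒  (0, 1, 1, -1)
     R0 -= 2·R1  ⇒  (1, 0, -7/2, 1)
     R2 -= 8·R1  ⇒  (0, 0, -18, 5)
[3] R2 /= -18  ⇒  (0, 0, 1, -5/18)
     R0 -= -7/2·R2  ⇒  (1, 0, 0, 1/36)
     R1 -= 1·R2  ⇒  (0, 1, 0, -13/18)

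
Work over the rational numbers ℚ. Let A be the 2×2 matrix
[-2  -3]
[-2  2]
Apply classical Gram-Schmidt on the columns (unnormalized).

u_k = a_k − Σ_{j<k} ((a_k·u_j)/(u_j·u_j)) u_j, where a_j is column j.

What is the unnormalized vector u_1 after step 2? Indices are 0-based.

Step 1: u_0 = a_0 = (-2, -2).
Step 2: u_1 = a_1 − (1/4)·u_0 = (-5/2, 5/2).

u_1 = (-5/2, 5/2)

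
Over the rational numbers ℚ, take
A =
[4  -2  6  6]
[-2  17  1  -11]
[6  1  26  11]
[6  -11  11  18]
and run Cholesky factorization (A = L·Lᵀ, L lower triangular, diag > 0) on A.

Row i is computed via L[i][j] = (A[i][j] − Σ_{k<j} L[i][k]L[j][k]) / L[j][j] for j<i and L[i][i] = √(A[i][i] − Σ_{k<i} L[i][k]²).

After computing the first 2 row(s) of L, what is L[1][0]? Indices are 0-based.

L[1][0] = -1

Step 1: L[0][0] = √(4) = 2.
  L[1][0] = (-2) / L[0][0] = -1.
Step 2: L[1][1] = √(16) = 4.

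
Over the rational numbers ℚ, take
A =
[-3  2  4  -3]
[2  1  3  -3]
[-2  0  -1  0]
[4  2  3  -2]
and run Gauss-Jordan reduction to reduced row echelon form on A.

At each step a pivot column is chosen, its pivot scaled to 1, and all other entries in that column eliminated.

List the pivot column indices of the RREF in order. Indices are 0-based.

step 1: normalize row 0 (÷-3) = (1, -2/3, -4/3, 1)
  row 1: subtract 2×row0 = (0, 7/3, 17/3, -5)
  row 2: subtract -2×row0 = (0, -4/3, -11/3, 2)
  row 3: subtract 4×row0 = (0, 14/3, 25/3, -6)
step 2: normalize row 1 (÷7/3) = (0, 1, 17/7, -15/7)
  row 0: subtract -2/3×row1 = (1, 0, 2/7, -3/7)
  row 2: subtract -4/3×row1 = (0, 0, -3/7, -6/7)
  row 3: subtract 14/3×row1 = (0, 0, -3, 4)
step 3: normalize row 2 (÷-3/7) = (0, 0, 1, 2)
  row 0: subtract 2/7×row2 = (1, 0, 0, -1)
  row 1: subtract 17/7×row2 = (0, 1, 0, -7)
  row 3: subtract -3×row2 = (0, 0, 0, 10)
step 4: normalize row 3 (÷10) = (0, 0, 0, 1)
  row 0: subtract -1×row3 = (1, 0, 0, 0)
  row 1: subtract -7×row3 = (0, 1, 0, 0)
  row 2: subtract 2×row3 = (0, 0, 1, 0)

pivot columns: 0, 1, 2, 3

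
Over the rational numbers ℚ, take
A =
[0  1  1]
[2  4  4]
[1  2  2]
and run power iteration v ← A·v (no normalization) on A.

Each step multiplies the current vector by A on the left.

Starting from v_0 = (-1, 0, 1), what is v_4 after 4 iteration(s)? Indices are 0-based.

v_4 = (135, 582, 291)

v_0 = (-1, 0, 1).
v_1 = A·v_0 = (1, 2, 1).
v_2 = A·v_1 = (3, 14, 7).
v_3 = A·v_2 = (21, 90, 45).
v_4 = A·v_3 = (135, 582, 291).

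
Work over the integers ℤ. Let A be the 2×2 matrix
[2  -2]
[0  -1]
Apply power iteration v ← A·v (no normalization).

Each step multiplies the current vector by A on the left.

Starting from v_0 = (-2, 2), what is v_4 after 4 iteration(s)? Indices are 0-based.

v_4 = (-52, 2)

v_0 = (-2, 2).
v_1 = A·v_0 = (-8, -2).
v_2 = A·v_1 = (-12, 2).
v_3 = A·v_2 = (-28, -2).
v_4 = A·v_3 = (-52, 2).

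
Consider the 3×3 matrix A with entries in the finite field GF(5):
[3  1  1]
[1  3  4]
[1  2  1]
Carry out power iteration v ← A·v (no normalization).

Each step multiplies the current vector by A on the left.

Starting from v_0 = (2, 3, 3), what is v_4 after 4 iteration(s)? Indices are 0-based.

v_0 = (2, 3, 3).
v_1 = A·v_0 = (2, 3, 1).
v_2 = A·v_1 = (0, 0, 4).
v_3 = A·v_2 = (4, 1, 4).
v_4 = A·v_3 = (2, 3, 0).

v_4 = (2, 3, 0)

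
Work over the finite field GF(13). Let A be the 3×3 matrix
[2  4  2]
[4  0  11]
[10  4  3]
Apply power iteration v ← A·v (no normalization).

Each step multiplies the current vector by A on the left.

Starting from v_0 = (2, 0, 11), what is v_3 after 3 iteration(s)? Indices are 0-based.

v_3 = (12, 7, 8)

v_0 = (2, 0, 11).
v_1 = A·v_0 = (0, 12, 1).
v_2 = A·v_1 = (11, 11, 12).
v_3 = A·v_2 = (12, 7, 8).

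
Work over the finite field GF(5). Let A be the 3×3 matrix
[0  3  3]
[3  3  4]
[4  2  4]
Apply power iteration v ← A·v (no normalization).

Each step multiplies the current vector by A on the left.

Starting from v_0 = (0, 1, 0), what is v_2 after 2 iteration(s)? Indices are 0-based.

v_2 = (0, 1, 1)

v_0 = (0, 1, 0).
v_1 = A·v_0 = (3, 3, 2).
v_2 = A·v_1 = (0, 1, 1).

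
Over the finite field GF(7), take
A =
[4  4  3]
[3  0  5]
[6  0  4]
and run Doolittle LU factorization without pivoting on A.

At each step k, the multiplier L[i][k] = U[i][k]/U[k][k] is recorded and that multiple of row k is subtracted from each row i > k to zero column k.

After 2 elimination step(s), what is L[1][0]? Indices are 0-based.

k=0: U[0][0]=4
  eliminate (1,0): mult=6, new row 1: (0, 4, 1); set L[1][0]=6
  eliminate (2,0): mult=5, new row 2: (0, 1, 3); set L[2][0]=5
k=1: U[1][1]=4
  eliminate (2,1): mult=2, new row 2: (0, 0, 1); set L[2][1]=2

L[1][0] = 6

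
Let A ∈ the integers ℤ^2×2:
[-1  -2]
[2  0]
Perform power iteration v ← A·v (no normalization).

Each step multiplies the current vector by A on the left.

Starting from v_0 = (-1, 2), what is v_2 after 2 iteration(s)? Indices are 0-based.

v_0 = (-1, 2).
v_1 = A·v_0 = (-3, -2).
v_2 = A·v_1 = (7, -6).

v_2 = (7, -6)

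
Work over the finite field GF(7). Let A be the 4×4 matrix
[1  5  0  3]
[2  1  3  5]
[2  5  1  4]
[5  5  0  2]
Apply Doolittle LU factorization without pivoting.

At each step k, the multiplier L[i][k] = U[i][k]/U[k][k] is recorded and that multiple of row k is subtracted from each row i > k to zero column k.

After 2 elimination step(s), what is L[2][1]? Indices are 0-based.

k=0: U[0][0]=1
  eliminate (1,0): mult=2, new row 1: (0, 5, 3, 6); set L[1][0]=2
  eliminate (2,0): mult=2, new row 2: (0, 2, 1, 5); set L[2][0]=2
  eliminate (3,0): mult=5, new row 3: (0, 1, 0, 1); set L[3][0]=5
k=1: U[1][1]=5
  eliminate (2,1): mult=6, new row 2: (0, 0, 4, 4); set L[2][1]=6
  eliminate (3,1): mult=3, new row 3: (0, 0, 5, 4); set L[3][1]=3

L[2][1] = 6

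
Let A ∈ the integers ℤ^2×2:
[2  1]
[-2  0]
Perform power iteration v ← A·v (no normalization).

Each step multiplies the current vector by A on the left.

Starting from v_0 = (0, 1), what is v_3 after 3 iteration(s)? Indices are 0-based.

v_3 = (2, -4)

v_0 = (0, 1).
v_1 = A·v_0 = (1, 0).
v_2 = A·v_1 = (2, -2).
v_3 = A·v_2 = (2, -4).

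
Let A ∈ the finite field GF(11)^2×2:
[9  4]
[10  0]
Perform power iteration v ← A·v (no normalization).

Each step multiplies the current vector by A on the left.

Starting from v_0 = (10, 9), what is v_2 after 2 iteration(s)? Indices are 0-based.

v_0 = (10, 9).
v_1 = A·v_0 = (5, 1).
v_2 = A·v_1 = (5, 6).

v_2 = (5, 6)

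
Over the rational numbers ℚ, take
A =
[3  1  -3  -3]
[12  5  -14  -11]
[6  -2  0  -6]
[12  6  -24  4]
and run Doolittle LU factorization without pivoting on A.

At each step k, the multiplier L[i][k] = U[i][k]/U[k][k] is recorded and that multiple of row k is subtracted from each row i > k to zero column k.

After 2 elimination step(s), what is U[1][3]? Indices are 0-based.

U[1][3] = 1

[col 0] pivot 3
  R1 -= 4*R0 → (0, 1, -2, 1)  (L[1][0] := 4)
  R2 -= 2*R0 → (0, -4, 6, 0)  (L[2][0] := 2)
  R3 -= 4*R0 → (0, 2, -12, 16)  (L[3][0] := 4)
[col 1] pivot 1
  R2 -= -4*R1 → (0, 0, -2, 4)  (L[2][1] := -4)
  R3 -= 2*R1 → (0, 0, -8, 14)  (L[3][1] := 2)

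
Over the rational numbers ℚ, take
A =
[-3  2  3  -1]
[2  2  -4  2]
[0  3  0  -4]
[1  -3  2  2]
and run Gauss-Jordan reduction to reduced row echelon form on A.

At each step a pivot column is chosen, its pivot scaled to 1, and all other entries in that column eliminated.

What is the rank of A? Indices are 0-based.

[1] R0 /= -3  ⇒  (1, -2/3, -1, 1/3)
     R1 -= 2·R0  ⇒  (0, 10/3, -2, 4/3)
     R3 -= 1·R0  ⇒  (0, -7/3, 3, 5/3)
[2] R1 /= 10/3  ⇒  (0, 1, -3/5, 2/5)
     R0 -= -2/3·R1  ⇒  (1, 0, -7/5, 3/5)
     R2 -= 3·R1  ⇒  (0, 0, 9/5, -26/5)
     R3 -= -7/3·R1  ⇒  (0, 0, 8/5, 13/5)
[3] R2 /= 9/5  ⇒  (0, 0, 1, -26/9)
     R0 -= -7/5·R2  ⇒  (1, 0, 0, -31/9)
     R1 -= -3/5·R2  ⇒  (0, 1, 0, -4/3)
     R3 -= 8/5·R2  ⇒  (0, 0, 0, 65/9)
[4] R3 /= 65/9  ⇒  (0, 0, 0, 1)
     R0 -= -31/9·R3  ⇒  (1, 0, 0, 0)
     R1 -= -4/3·R3  ⇒  (0, 1, 0, 0)
     R2 -= -26/9·R3  ⇒  (0, 0, 1, 0)

rank = 4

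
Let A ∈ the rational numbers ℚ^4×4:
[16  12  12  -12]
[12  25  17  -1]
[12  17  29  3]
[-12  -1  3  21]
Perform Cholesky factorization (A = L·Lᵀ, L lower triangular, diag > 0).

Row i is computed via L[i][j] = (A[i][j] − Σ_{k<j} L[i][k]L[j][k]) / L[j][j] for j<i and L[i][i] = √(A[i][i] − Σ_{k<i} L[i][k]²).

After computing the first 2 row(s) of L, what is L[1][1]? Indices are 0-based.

L[1][1] = 4

Step 1: L[0][0] = √(16) = 4.
  L[1][0] = (12) / L[0][0] = 3.
Step 2: L[1][1] = √(16) = 4.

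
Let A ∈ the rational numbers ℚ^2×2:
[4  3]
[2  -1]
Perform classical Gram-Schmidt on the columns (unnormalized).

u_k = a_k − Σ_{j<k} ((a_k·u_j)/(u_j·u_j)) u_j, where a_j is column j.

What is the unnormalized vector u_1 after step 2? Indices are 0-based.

u_1 = (1, -2)

Step 1: u_0 = a_0 = (4, 2).
Step 2: u_1 = a_1 − (1/2)·u_0 = (1, -2).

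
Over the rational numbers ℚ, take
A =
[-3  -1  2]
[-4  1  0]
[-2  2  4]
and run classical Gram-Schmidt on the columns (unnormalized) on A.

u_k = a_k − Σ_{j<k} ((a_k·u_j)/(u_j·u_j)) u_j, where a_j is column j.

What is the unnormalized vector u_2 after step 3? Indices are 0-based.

Step 1: u_0 = a_0 = (-3, -4, -2).
Step 2: u_1 = a_1 − (-5/29)·u_0 = (-44/29, 9/29, 48/29).
Step 3: u_2 = a_2 − (-14/29)·u_0 − (104/149)·u_1 = (240/149, -320/149, 280/149).

u_2 = (240/149, -320/149, 280/149)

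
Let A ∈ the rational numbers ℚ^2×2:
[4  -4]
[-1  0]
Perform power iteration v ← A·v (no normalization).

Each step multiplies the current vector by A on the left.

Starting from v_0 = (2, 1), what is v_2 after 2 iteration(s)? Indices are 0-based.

v_2 = (24, -4)

v_0 = (2, 1).
v_1 = A·v_0 = (4, -2).
v_2 = A·v_1 = (24, -4).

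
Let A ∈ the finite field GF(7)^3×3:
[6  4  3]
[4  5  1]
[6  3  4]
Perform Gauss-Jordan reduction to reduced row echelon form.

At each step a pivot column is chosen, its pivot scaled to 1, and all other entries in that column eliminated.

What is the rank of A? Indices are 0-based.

rank = 3

step 1: normalize row 0 (÷6) = (1, 3, 4)
  row 1: subtract 4×row0 = (0, 0, 6)
  row 2: subtract 6×row0 = (0, 6, 1)
step 2: exchange rows 1,2
step 2: normalize row 1 (÷6) = (0, 1, 6)
  row 0: subtract 3×row1 = (1, 0, 0)
step 3: normalize row 2 (÷6) = (0, 0, 1)
  row 1: subtract 6×row2 = (0, 1, 0)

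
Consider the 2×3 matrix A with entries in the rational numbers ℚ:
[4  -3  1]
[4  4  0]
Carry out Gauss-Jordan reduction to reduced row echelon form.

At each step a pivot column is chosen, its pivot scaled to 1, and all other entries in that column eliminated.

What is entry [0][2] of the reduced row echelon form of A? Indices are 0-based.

pivot(0,0)=4: scale R0 → (1, -3/4, 1/4)
  clear (1,0): R1 −= (4)R0 → (0, 7, -1)
pivot(1,1)=7: scale R1 → (0, 1, -1/7)
  clear (0,1): R0 −= (-3/4)R1 → (1, 0, 1/7)

M[0][2] = 1/7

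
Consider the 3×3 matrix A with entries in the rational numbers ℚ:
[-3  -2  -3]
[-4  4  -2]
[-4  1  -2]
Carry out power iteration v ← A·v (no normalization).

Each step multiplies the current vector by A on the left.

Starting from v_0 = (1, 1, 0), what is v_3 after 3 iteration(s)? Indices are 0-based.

v_3 = (-202, -44, -122)

v_0 = (1, 1, 0).
v_1 = A·v_0 = (-5, 0, -3).
v_2 = A·v_1 = (24, 26, 26).
v_3 = A·v_2 = (-202, -44, -122).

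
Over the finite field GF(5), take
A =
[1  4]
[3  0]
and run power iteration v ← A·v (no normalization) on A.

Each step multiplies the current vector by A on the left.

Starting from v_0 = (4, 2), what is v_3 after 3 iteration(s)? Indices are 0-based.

v_3 = (4, 0)

v_0 = (4, 2).
v_1 = A·v_0 = (2, 2).
v_2 = A·v_1 = (0, 1).
v_3 = A·v_2 = (4, 0).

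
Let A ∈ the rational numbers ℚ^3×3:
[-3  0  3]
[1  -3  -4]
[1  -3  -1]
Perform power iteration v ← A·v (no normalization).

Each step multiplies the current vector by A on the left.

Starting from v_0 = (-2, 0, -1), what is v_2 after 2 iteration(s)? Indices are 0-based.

v_0 = (-2, 0, -1).
v_1 = A·v_0 = (3, 2, -1).
v_2 = A·v_1 = (-12, 1, -2).

v_2 = (-12, 1, -2)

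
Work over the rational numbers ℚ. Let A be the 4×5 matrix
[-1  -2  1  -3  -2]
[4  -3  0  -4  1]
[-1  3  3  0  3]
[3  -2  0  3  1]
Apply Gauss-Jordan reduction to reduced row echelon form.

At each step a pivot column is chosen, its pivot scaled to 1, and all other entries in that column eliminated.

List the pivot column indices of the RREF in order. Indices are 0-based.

[1] R0 /= -1  ⇒  (1, 2, -1, 3, 2)
     R1 -= 4·R0  ⇒  (0, -11, 4, -16, -7)
     R2 -= -1·R0  ⇒  (0, 5, 2, 3, 5)
     R3 -= 3·R0  ⇒  (0, -8, 3, -6, -5)
[2] R1 /= -11  ⇒  (0, 1, -4/11, 16/11, 7/11)
     R0 -= 2·R1  ⇒  (1, 0, -3/11, 1/11, 8/11)
     R2 -= 5·R1  ⇒  (0, 0, 42/11, -47/11, 20/11)
     R3 -= -8·R1  ⇒  (0, 0, 1/11, 62/11, 1/11)
[3] R2 /= 42/11  ⇒  (0, 0, 1, -47/42, 10/21)
     R0 -= -3/11·R2  ⇒  (1, 0, 0, -3/14, 6/7)
     R1 -= -4/11·R2  ⇒  (0, 1, 0, 22/21, 17/21)
     R3 -= 1/11·R2  ⇒  (0, 0, 0, 241/42, 1/21)
[4] R3 /= 241/42  ⇒  (0, 0, 0, 1, 2/241)
     R0 -= -3/14·R3  ⇒  (1, 0, 0, 0, 207/241)
     R1 -= 22/21·R3  ⇒  (0, 1, 0, 0, 193/241)
     R2 -= -47/42·R3  ⇒  (0, 0, 1, 0, 117/241)

pivot columns: 0, 1, 2, 3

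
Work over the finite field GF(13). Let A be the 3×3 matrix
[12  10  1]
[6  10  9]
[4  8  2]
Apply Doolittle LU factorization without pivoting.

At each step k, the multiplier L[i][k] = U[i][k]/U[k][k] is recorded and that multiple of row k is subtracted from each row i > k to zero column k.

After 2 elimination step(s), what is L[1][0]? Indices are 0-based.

k=0: U[0][0]=12
  eliminate (1,0): mult=7, new row 1: (0, 5, 2); set L[1][0]=7
  eliminate (2,0): mult=9, new row 2: (0, 9, 6); set L[2][0]=9
k=1: U[1][1]=5
  eliminate (2,1): mult=7, new row 2: (0, 0, 5); set L[2][1]=7

L[1][0] = 7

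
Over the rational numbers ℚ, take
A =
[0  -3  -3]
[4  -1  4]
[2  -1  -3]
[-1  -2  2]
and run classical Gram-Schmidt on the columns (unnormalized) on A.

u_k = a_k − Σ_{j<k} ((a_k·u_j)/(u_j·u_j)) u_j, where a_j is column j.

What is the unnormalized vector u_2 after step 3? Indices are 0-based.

Step 1: u_0 = a_0 = (0, 4, 2, -1).
Step 2: u_1 = a_1 − (-4/21)·u_0 = (-3, -5/21, -13/21, -46/21).
Step 3: u_2 = a_2 − (8/21)·u_0 − (116/299)·u_1 = (-549/299, 768/299, -81/23, 42/13).

u_2 = (-549/299, 768/299, -81/23, 42/13)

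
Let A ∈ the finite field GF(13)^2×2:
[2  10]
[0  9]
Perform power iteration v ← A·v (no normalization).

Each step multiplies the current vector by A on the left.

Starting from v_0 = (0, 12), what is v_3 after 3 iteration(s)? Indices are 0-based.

v_3 = (10, 12)

v_0 = (0, 12).
v_1 = A·v_0 = (3, 4).
v_2 = A·v_1 = (7, 10).
v_3 = A·v_2 = (10, 12).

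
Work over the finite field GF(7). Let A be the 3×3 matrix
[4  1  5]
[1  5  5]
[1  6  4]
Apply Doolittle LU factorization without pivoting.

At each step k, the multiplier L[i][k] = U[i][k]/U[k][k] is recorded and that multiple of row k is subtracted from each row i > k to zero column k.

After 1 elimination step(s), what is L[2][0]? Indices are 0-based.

L[2][0] = 2

k=0: U[0][0]=4
  eliminate (1,0): mult=2, new row 1: (0, 3, 2); set L[1][0]=2
  eliminate (2,0): mult=2, new row 2: (0, 4, 1); set L[2][0]=2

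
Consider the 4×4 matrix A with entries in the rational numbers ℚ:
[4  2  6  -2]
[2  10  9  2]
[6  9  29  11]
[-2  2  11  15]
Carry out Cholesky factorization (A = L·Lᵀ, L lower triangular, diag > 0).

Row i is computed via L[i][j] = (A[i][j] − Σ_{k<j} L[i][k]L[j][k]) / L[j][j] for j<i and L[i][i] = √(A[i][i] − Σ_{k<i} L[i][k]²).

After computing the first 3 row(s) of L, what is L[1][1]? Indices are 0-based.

L[1][1] = 3

Step 1: L[0][0] = √(4) = 2.
  L[1][0] = (2) / L[0][0] = 1.
Step 2: L[1][1] = √(9) = 3.
  L[2][0] = (6) / L[0][0] = 3.
  L[2][1] = (6) / L[1][1] = 2.
Step 3: L[2][2] = √(16) = 4.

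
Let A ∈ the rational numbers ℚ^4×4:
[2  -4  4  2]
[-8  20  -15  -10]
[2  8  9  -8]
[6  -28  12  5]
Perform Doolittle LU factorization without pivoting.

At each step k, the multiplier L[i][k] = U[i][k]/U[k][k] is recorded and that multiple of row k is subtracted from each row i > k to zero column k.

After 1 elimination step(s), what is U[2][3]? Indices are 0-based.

Step 1: pivot at (0,0) is 2.
  row1 ← row1 − (-4)·row0  ⇒  L[1][0]=-4, U row1=(0, 4, 1, -2)
  row2 ← row2 − (1)·row0  ⇒  L[2][0]=1, U row2=(0, 12, 5, -10)
  row3 ← row3 − (3)·row0  ⇒  L[3][0]=3, U row3=(0, -16, 0, -1)

U[2][3] = -10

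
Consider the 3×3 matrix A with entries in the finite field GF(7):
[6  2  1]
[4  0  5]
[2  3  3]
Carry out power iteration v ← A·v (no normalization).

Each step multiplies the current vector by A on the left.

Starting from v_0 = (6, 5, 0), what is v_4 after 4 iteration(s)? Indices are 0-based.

v_0 = (6, 5, 0).
v_1 = A·v_0 = (4, 3, 6).
v_2 = A·v_1 = (1, 4, 0).
v_3 = A·v_2 = (0, 4, 0).
v_4 = A·v_3 = (1, 0, 5).

v_4 = (1, 0, 5)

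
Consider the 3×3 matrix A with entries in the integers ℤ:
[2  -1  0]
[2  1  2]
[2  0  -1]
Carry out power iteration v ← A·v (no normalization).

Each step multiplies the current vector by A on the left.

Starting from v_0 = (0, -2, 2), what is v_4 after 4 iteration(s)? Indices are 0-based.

v_4 = (-14, 18, 6)

v_0 = (0, -2, 2).
v_1 = A·v_0 = (2, 2, -2).
v_2 = A·v_1 = (2, 2, 6).
v_3 = A·v_2 = (2, 18, -2).
v_4 = A·v_3 = (-14, 18, 6).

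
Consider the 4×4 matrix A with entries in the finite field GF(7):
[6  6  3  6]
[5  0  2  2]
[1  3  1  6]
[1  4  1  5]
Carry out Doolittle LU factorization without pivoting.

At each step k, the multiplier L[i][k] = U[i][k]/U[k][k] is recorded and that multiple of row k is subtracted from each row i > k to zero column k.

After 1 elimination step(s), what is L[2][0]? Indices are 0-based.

L[2][0] = 6

[col 0] pivot 6
  R1 -= 2*R0 → (0, 2, 3, 4)  (L[1][0] := 2)
  R2 -= 6*R0 → (0, 2, 4, 5)  (L[2][0] := 6)
  R3 -= 6*R0 → (0, 3, 4, 4)  (L[3][0] := 6)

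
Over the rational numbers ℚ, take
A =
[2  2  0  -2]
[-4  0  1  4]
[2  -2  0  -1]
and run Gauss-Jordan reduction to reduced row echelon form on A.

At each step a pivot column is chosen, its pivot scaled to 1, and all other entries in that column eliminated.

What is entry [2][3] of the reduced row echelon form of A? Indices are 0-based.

M[2][3] = 1

[1] R0 /= 2  ⇒  (1, 1, 0, -1)
     R1 -= -4·R0  ⇒  (0, 4, 1, 0)
     R2 -= 2·R0  ⇒  (0, -4, 0, 1)
[2] R1 /= 4  ⇒  (0, 1, 1/4, 0)
     R0 -= 1·R1  ⇒  (1, 0, -1/4, -1)
     R2 -= -4·R1  ⇒  (0, 0, 1, 1)
[3] R2 /= 1  ⇒  (0, 0, 1, 1)
     R0 -= -1/4·R2  ⇒  (1, 0, 0, -3/4)
     R1 -= 1/4·R2  ⇒  (0, 1, 0, -1/4)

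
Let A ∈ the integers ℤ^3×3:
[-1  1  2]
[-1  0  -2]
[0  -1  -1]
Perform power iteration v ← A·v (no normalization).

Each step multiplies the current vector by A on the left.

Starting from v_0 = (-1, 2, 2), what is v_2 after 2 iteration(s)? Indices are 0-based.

v_2 = (-18, 1, 7)

v_0 = (-1, 2, 2).
v_1 = A·v_0 = (7, -3, -4).
v_2 = A·v_1 = (-18, 1, 7).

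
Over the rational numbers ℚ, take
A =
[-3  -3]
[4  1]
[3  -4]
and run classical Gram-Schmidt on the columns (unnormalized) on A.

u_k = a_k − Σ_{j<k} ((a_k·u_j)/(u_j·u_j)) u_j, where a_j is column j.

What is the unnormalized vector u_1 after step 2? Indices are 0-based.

Step 1: u_0 = a_0 = (-3, 4, 3).
Step 2: u_1 = a_1 − (1/34)·u_0 = (-99/34, 15/17, -139/34).

u_1 = (-99/34, 15/17, -139/34)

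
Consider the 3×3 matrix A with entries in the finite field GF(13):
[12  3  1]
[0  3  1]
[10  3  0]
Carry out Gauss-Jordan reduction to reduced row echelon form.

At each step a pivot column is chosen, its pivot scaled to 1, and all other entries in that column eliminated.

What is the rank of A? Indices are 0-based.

step 1: normalize row 0 (÷12) = (1, 10, 12)
  row 2: subtract 10×row0 = (0, 7, 10)
step 2: normalize row 1 (÷3) = (0, 1, 9)
  row 0: subtract 10×row1 = (1, 0, 0)
  row 2: subtract 7×row1 = (0, 0, 12)
step 3: normalize row 2 (÷12) = (0, 0, 1)
  row 1: subtract 9×row2 = (0, 1, 0)

rank = 3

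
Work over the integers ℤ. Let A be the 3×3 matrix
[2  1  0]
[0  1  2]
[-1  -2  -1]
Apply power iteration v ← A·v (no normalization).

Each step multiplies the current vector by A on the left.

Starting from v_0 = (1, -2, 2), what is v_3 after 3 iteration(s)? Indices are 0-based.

v_3 = (8, -6, -5)

v_0 = (1, -2, 2).
v_1 = A·v_0 = (0, 2, 1).
v_2 = A·v_1 = (2, 4, -5).
v_3 = A·v_2 = (8, -6, -5).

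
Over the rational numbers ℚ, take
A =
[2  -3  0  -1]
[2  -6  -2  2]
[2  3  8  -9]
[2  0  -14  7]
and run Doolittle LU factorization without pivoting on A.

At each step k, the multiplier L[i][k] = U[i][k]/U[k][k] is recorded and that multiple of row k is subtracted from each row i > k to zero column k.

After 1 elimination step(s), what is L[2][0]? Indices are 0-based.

k=0: U[0][0]=2
  eliminate (1,0): mult=1, new row 1: (0, -3, -2, 3); set L[1][0]=1
  eliminate (2,0): mult=1, new row 2: (0, 6, 8, -8); set L[2][0]=1
  eliminate (3,0): mult=1, new row 3: (0, 3, -14, 8); set L[3][0]=1

L[2][0] = 1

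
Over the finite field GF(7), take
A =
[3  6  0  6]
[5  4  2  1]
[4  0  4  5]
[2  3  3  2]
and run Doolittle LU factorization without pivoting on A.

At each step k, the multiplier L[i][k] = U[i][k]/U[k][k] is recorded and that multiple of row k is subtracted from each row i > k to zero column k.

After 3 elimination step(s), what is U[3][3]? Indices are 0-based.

[col 0] pivot 3
  R1 -= 4*R0 → (0, 1, 2, 5)  (L[1][0] := 4)
  R2 -= 6*R0 → (0, 6, 4, 4)  (L[2][0] := 6)
  R3 -= 3*R0 → (0, 6, 3, 5)  (L[3][0] := 3)
[col 1] pivot 1
  R2 -= 6*R1 → (0, 0, 6, 2)  (L[2][1] := 6)
  R3 -= 6*R1 → (0, 0, 5, 3)  (L[3][1] := 6)
[col 2] pivot 6
  R3 -= 2*R2 → (0, 0, 0, 6)  (L[3][2] := 2)

U[3][3] = 6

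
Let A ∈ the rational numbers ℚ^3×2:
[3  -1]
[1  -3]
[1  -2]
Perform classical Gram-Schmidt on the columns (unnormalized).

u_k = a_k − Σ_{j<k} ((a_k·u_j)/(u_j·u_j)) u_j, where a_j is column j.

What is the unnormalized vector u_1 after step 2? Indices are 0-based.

Step 1: u_0 = a_0 = (3, 1, 1).
Step 2: u_1 = a_1 − (-8/11)·u_0 = (13/11, -25/11, -14/11).

u_1 = (13/11, -25/11, -14/11)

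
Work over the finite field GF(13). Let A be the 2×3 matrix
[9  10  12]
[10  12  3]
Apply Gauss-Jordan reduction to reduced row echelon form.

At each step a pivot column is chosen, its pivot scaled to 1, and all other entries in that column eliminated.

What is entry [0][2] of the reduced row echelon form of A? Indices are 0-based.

M[0][2] = 11

step 1: normalize row 0 (÷9) = (1, 4, 10)
  row 1: subtract 10×row0 = (0, 11, 7)
step 2: normalize row 1 (÷11) = (0, 1, 3)
  row 0: subtract 4×row1 = (1, 0, 11)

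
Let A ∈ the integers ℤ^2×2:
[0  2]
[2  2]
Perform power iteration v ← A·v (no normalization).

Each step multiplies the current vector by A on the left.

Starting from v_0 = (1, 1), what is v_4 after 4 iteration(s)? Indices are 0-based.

v_4 = (80, 128)

v_0 = (1, 1).
v_1 = A·v_0 = (2, 4).
v_2 = A·v_1 = (8, 12).
v_3 = A·v_2 = (24, 40).
v_4 = A·v_3 = (80, 128).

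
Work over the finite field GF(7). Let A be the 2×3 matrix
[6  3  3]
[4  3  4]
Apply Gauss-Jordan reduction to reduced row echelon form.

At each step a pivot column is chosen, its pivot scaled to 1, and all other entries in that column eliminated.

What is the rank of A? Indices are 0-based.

rank = 2

pivot(0,0)=6: scale R0 → (1, 4, 4)
  clear (1,0): R1 −= (4)R0 → (0, 1, 2)
pivot(1,1)=1: scale R1 → (0, 1, 2)
  clear (0,1): R0 −= (4)R1 → (1, 0, 3)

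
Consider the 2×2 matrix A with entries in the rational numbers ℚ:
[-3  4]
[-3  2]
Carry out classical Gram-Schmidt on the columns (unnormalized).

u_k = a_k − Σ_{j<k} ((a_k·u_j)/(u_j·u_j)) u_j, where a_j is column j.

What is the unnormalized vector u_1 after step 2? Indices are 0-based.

u_1 = (1, -1)

Step 1: u_0 = a_0 = (-3, -3).
Step 2: u_1 = a_1 − (-1)·u_0 = (1, -1).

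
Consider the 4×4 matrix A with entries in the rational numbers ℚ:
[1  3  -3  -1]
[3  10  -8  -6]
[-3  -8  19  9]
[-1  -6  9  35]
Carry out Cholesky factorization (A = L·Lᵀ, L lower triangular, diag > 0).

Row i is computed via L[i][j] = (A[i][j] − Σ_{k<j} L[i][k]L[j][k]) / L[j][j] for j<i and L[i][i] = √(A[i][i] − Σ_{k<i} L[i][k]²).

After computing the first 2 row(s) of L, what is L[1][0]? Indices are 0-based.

Step 1: L[0][0] = √(1) = 1.
  L[1][0] = (3) / L[0][0] = 3.
Step 2: L[1][1] = √(1) = 1.

L[1][0] = 3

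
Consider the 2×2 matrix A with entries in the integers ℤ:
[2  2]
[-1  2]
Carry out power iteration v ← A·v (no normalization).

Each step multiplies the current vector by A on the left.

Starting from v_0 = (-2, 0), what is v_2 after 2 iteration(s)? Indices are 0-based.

v_2 = (-4, 8)

v_0 = (-2, 0).
v_1 = A·v_0 = (-4, 2).
v_2 = A·v_1 = (-4, 8).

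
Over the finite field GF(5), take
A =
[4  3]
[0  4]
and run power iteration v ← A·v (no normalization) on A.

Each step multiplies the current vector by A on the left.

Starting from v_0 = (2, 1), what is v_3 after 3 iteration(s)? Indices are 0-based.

v_3 = (2, 4)

v_0 = (2, 1).
v_1 = A·v_0 = (1, 4).
v_2 = A·v_1 = (1, 1).
v_3 = A·v_2 = (2, 4).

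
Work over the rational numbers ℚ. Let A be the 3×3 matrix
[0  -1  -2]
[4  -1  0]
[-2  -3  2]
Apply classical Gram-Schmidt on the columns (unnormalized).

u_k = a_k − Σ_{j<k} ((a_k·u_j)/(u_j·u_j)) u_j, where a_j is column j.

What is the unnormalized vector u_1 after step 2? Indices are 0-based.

Step 1: u_0 = a_0 = (0, 4, -2).
Step 2: u_1 = a_1 − (1/10)·u_0 = (-1, -7/5, -14/5).

u_1 = (-1, -7/5, -14/5)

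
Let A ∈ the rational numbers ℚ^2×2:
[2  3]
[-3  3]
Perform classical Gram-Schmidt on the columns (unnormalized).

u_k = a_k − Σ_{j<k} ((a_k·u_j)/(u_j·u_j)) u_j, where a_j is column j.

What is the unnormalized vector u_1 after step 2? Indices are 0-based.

Step 1: u_0 = a_0 = (2, -3).
Step 2: u_1 = a_1 − (-3/13)·u_0 = (45/13, 30/13).

u_1 = (45/13, 30/13)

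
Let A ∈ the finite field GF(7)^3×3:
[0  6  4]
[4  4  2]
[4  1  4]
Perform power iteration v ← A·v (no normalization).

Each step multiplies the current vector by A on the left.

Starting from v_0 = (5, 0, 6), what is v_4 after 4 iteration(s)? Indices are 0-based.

v_0 = (5, 0, 6).
v_1 = A·v_0 = (3, 4, 2).
v_2 = A·v_1 = (4, 4, 3).
v_3 = A·v_2 = (1, 3, 4).
v_4 = A·v_3 = (6, 3, 2).

v_4 = (6, 3, 2)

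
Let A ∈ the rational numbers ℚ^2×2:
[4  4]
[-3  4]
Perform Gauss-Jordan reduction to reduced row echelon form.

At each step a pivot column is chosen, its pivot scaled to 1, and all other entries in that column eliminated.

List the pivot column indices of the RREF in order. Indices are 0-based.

pivot columns: 0, 1

[1] R0 /= 4  ⇒  (1, 1)
     R1 -= -3·R0  ⇒  (0, 7)
[2] R1 /= 7  ⇒  (0, 1)
     R0 -= 1·R1  ⇒  (1, 0)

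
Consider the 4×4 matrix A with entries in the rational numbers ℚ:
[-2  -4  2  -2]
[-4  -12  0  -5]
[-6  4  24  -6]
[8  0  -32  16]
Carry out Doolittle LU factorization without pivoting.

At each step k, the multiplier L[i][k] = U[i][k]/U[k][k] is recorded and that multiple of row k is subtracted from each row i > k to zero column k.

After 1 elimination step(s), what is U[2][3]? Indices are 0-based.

U[2][3] = 0

k=0: U[0][0]=-2
  eliminate (1,0): mult=2, new row 1: (0, -4, -4, -1); set L[1][0]=2
  eliminate (2,0): mult=3, new row 2: (0, 16, 18, 0); set L[2][0]=3
  eliminate (3,0): mult=-4, new row 3: (0, -16, -24, 8); set L[3][0]=-4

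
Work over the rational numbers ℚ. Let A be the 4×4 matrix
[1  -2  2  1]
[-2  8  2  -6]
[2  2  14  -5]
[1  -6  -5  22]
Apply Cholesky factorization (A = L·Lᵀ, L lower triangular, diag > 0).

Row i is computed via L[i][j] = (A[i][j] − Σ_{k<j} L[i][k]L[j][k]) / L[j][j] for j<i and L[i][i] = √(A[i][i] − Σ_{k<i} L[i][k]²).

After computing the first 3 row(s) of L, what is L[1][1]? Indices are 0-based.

Step 1: L[0][0] = √(1) = 1.
  L[1][0] = (-2) / L[0][0] = -2.
Step 2: L[1][1] = √(4) = 2.
  L[2][0] = (2) / L[0][0] = 2.
  L[2][1] = (6) / L[1][1] = 3.
Step 3: L[2][2] = √(1) = 1.

L[1][1] = 2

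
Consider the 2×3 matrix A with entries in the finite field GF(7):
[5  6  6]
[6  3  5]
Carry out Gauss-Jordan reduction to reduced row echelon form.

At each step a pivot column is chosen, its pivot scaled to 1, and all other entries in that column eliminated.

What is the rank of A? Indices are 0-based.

pivot(0,0)=5: scale R0 → (1, 4, 4)
  clear (1,0): R1 −= (6)R0 → (0, 0, 2)
col 1: no nonzero at/below row 1; advance.
pivot(1,2)=2: scale R1 → (0, 0, 1)
  clear (0,2): R0 −= (4)R1 → (1, 4, 0)

rank = 2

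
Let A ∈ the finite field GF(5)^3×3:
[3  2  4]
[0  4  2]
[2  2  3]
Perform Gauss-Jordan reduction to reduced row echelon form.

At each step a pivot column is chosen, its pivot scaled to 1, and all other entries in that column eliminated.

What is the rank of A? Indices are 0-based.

rank = 2

pivot(0,0)=3: scale R0 → (1, 4, 3)
  clear (2,0): R2 −= (2)R0 → (0, 4, 2)
pivot(1,1)=4: scale R1 → (0, 1, 3)
  clear (0,1): R0 −= (4)R1 → (1, 0, 1)
  clear (2,1): R2 −= (4)R1 → (0, 0, 0)
col 2: no nonzero at/below row 2; advance.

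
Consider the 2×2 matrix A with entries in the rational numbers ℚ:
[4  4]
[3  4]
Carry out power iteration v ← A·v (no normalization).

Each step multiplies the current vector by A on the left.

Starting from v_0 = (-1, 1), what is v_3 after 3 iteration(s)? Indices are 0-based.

v_3 = (32, 28)

v_0 = (-1, 1).
v_1 = A·v_0 = (0, 1).
v_2 = A·v_1 = (4, 4).
v_3 = A·v_2 = (32, 28).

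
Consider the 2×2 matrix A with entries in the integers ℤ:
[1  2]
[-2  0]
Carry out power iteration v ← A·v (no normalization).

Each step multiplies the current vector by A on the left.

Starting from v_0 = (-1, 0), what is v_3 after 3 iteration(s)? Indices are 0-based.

v_3 = (7, -6)

v_0 = (-1, 0).
v_1 = A·v_0 = (-1, 2).
v_2 = A·v_1 = (3, 2).
v_3 = A·v_2 = (7, -6).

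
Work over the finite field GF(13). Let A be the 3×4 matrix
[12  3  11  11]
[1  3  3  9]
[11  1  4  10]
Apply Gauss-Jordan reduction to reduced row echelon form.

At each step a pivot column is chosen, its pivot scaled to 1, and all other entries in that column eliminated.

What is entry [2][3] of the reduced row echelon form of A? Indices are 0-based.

M[2][3] = 2

pivot(0,0)=12: scale R0 → (1, 10, 2, 2)
  clear (1,0): R1 −= (1)R0 → (0, 6, 1, 7)
  clear (2,0): R2 −= (11)R0 → (0, 8, 8, 1)
pivot(1,1)=6: scale R1 → (0, 1, 11, 12)
  clear (0,1): R0 −= (10)R1 → (1, 0, 9, 12)
  clear (2,1): R2 −= (8)R1 → (0, 0, 11, 9)
pivot(2,2)=11: scale R2 → (0, 0, 1, 2)
  clear (0,2): R0 −= (9)R2 → (1, 0, 0, 7)
  clear (1,2): R1 −= (11)R2 → (0, 1, 0, 3)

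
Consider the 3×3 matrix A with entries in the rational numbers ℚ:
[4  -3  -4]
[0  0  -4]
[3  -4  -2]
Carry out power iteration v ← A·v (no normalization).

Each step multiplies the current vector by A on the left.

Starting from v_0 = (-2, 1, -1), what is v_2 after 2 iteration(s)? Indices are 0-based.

v_0 = (-2, 1, -1).
v_1 = A·v_0 = (-7, 4, -8).
v_2 = A·v_1 = (-8, 32, -21).

v_2 = (-8, 32, -21)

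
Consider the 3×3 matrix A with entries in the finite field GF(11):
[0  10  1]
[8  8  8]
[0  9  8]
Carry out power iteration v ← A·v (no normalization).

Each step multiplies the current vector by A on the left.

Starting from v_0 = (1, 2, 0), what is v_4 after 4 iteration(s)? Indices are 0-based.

v_4 = (5, 7, 8)

v_0 = (1, 2, 0).
v_1 = A·v_0 = (9, 2, 7).
v_2 = A·v_1 = (5, 1, 8).
v_3 = A·v_2 = (7, 2, 7).
v_4 = A·v_3 = (5, 7, 8).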